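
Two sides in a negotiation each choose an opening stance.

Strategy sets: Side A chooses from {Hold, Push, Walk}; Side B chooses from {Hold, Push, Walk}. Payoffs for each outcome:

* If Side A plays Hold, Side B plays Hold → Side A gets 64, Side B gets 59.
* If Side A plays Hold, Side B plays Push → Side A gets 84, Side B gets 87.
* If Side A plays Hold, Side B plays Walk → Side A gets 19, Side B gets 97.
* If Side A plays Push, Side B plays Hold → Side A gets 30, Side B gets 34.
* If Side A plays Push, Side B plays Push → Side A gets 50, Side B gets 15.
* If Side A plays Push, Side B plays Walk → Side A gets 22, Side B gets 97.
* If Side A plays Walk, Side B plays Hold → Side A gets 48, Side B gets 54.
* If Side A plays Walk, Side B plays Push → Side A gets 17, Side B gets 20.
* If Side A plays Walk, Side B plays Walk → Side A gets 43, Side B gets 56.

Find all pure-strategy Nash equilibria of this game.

The unique pure-strategy Nash equilibrium is (Walk, Walk).

(Hold, Hold): Side B can switch to Push (59 → 87). Not NE.
(Hold, Push): Side B can switch to Walk (87 → 97). Not NE.
(Hold, Walk): Side A can switch to Push (19 → 22). Not NE.
(Push, Hold): Side A can switch to Hold (30 → 64). Not NE.
(Push, Push): Side A can switch to Hold (50 → 84). Not NE.
(Push, Walk): Side A can switch to Walk (22 → 43). Not NE.
(Walk, Hold): Side A can switch to Hold (48 → 64). Not NE.
(Walk, Push): Side A can switch to Hold (17 → 84). Not NE.
(Walk, Walk): Side A gets 43, best alternative 22; Side B gets 56, best alternative 54. No profitable deviation — NE.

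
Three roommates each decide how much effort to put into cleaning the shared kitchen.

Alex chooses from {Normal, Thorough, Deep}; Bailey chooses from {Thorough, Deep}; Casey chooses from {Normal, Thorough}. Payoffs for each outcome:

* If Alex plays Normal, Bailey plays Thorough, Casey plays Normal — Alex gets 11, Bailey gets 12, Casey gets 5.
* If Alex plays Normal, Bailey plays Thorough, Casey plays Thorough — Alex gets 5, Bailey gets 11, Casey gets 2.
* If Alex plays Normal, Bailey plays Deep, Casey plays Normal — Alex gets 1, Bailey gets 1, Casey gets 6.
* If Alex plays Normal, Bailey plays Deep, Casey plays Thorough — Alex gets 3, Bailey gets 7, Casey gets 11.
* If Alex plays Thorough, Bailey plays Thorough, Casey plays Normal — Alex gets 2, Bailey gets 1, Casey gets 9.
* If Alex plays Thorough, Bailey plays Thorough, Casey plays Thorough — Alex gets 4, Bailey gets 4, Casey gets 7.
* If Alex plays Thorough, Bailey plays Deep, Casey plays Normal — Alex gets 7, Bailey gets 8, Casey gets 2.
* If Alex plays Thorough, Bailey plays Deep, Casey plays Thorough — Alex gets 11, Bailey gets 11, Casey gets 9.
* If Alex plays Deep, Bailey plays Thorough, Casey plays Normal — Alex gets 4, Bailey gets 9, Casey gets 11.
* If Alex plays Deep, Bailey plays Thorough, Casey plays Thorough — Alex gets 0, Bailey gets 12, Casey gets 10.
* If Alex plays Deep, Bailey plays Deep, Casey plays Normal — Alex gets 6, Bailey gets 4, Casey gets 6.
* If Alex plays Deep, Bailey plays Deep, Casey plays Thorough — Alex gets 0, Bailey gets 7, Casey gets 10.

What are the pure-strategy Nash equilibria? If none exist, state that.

(Normal, Thorough, Normal): Alex gets 11, best alternative 4; Bailey gets 12, best alternative 1; Casey gets 5, best alternative 2. No profitable deviation — NE.
(Normal, Thorough, Thorough): Casey can switch to Normal (2 → 5). Not NE.
(Normal, Deep, Normal): Alex can switch to Thorough (1 → 7). Not NE.
(Normal, Deep, Thorough): Alex can switch to Thorough (3 → 11). Not NE.
(Thorough, Thorough, Normal): Alex can switch to Normal (2 → 11). Not NE.
(Thorough, Thorough, Thorough): Alex can switch to Normal (4 → 5). Not NE.
(Thorough, Deep, Normal): Casey can switch to Thorough (2 → 9). Not NE.
(Thorough, Deep, Thorough): Alex gets 11, best alternative 3; Bailey gets 11, best alternative 4; Casey gets 9, best alternative 2. No profitable deviation — NE.
(Deep, Thorough, Normal): Alex can switch to Normal (4 → 11). Not NE.
(Deep, Thorough, Thorough): Alex can switch to Normal (0 → 5). Not NE.
(The remaining 2 profiles each have a profitable deviation by the same check.)

The pure Nash equilibria are (Normal, Thorough, Normal); (Thorough, Deep, Thorough).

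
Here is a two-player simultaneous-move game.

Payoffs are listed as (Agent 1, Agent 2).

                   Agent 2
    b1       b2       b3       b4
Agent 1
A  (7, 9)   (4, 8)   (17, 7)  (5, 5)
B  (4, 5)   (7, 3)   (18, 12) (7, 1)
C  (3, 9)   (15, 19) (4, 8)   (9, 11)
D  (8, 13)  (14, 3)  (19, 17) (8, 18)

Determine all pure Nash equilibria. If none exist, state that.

Pure NE: (C, b2)

For each player, find the best response to each opponent profile; mutual best responses are the pure NE.
Agent 1 against b1: payoffs 7, 4, 3, 8 → best response D.
Agent 1 against b2: payoffs 4, 7, 15, 14 → best response C.
Agent 1 against b3: payoffs 17, 18, 4, 19 → best response D.
Agent 1 against b4: payoffs 5, 7, 9, 8 → best response C.
Agent 2 against A: payoffs 9, 8, 7, 5 → best response b1.
Agent 2 against B: payoffs 5, 3, 12, 1 → best response b3.
Agent 2 against C: payoffs 9, 19, 8, 11 → best response b2.
Agent 2 against D: payoffs 13, 3, 17, 18 → best response b4.
Mutual best responses: (C, b2).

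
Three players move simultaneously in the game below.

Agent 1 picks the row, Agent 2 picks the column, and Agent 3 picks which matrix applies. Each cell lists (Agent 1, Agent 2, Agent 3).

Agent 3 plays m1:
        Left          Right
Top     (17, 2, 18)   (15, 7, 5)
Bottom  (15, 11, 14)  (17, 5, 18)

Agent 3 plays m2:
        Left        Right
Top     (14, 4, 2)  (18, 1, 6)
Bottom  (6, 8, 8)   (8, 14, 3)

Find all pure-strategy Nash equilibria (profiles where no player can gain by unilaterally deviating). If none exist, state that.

Mark each player's best response to every combination of opponents' strategies; a profile where every player is best-responding is a pure Nash equilibrium.
Agent 1 against (Left, m1): payoffs 17, 15 → best response Top.
Agent 1 against (Left, m2): payoffs 14, 6 → best response Top.
Agent 1 against (Right, m1): payoffs 15, 17 → best response Bottom.
Agent 1 against (Right, m2): payoffs 18, 8 → best response Top.
Agent 2 against (Top, m1): payoffs 2, 7 → best response Right.
Agent 2 against (Top, m2): payoffs 4, 1 → best response Left.
Agent 2 against (Bottom, m1): payoffs 11, 5 → best response Left.
Agent 2 against (Bottom, m2): payoffs 8, 14 → best response Right.
Agent 3 against (Top, Left): payoffs 18, 2 → best response m1.
Agent 3 against (Top, Right): payoffs 5, 6 → best response m2.
Agent 3 against (Bottom, Left): payoffs 14, 8 → best response m1.
Agent 3 against (Bottom, Right): payoffs 18, 3 → best response m1.
No profile is a mutual best response for all players.

No pure-strategy Nash equilibrium.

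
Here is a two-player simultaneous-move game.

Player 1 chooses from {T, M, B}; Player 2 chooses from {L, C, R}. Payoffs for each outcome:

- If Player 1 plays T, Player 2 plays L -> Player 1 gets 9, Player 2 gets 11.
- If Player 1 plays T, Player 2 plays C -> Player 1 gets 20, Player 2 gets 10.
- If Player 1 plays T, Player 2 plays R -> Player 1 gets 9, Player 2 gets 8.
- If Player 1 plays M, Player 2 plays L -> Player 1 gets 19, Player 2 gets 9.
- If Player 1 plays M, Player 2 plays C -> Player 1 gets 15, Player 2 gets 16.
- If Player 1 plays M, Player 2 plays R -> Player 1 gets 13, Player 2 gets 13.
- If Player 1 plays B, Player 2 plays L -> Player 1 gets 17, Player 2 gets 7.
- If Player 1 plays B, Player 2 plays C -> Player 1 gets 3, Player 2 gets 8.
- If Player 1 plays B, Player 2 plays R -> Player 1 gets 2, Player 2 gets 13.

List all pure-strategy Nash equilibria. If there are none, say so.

Player 1 against L: payoffs 9, 19, 17 → best response M.
Player 1 against C: payoffs 20, 15, 3 → best response T.
Player 1 against R: payoffs 9, 13, 2 → best response M.
Player 2 against T: payoffs 11, 10, 8 → best response L.
Player 2 against M: payoffs 9, 16, 13 → best response C.
Player 2 against B: payoffs 7, 8, 13 → best response R.
No profile is a mutual best response for all players.

This game has no pure Nash equilibrium.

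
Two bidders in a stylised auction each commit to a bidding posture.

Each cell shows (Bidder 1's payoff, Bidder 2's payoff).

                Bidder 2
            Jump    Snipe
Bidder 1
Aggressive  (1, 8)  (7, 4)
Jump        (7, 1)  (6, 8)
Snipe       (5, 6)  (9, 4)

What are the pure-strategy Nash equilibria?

(Aggressive, Jump): Bidder 1 can switch to Jump (1 → 7). Not NE.
(Aggressive, Snipe): Bidder 1 can switch to Snipe (7 → 9). Not NE.
(Jump, Jump): Bidder 2 can switch to Snipe (1 → 8). Not NE.
(Jump, Snipe): Bidder 1 can switch to Aggressive (6 → 7). Not NE.
(Snipe, Jump): Bidder 1 can switch to Jump (5 → 7). Not NE.
(Snipe, Snipe): Bidder 2 can switch to Jump (4 → 6). Not NE.

There is no pure-strategy Nash equilibrium.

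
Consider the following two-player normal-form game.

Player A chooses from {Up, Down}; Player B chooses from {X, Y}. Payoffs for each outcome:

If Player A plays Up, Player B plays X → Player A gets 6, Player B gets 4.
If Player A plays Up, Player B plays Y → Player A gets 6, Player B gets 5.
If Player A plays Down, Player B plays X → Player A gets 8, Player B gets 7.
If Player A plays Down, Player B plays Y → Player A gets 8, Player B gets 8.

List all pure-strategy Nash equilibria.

(Down, Y)

(Up, X): Player A can switch to Down (6 → 8). Not NE.
(Up, Y): Player A can switch to Down (6 → 8). Not NE.
(Down, X): Player B can switch to Y (7 → 8). Not NE.
(Down, Y): Player A gets 8, best alternative 6; Player B gets 8, best alternative 7. No profitable deviation — NE.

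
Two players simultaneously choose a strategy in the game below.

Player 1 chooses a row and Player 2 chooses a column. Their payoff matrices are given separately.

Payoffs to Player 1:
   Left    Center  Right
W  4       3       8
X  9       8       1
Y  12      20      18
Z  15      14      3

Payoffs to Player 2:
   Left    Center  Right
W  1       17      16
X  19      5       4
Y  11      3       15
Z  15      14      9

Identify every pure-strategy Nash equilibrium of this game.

Check each profile: it is a Nash equilibrium iff no player can strictly gain by switching unilaterally.
(W, Left): Player 1 can switch to X (4 → 9). Not NE.
(W, Center): Player 1 can switch to X (3 → 8). Not NE.
(W, Right): Player 1 can switch to Y (8 → 18). Not NE.
(X, Left): Player 1 can switch to Y (9 → 12). Not NE.
(X, Center): Player 1 can switch to Y (8 → 20). Not NE.
(X, Right): Player 1 can switch to W (1 → 8). Not NE.
(Y, Right): Player 1 gets 18, best alternative 8; Player 2 gets 15, best alternative 11. No profitable deviation — NE.
(Z, Left): Player 1 gets 15, best alternative 12; Player 2 gets 15, best alternative 14. No profitable deviation — NE.
(The remaining 4 profiles each have a profitable deviation by the same check.)

(Y, Right); (Z, Left)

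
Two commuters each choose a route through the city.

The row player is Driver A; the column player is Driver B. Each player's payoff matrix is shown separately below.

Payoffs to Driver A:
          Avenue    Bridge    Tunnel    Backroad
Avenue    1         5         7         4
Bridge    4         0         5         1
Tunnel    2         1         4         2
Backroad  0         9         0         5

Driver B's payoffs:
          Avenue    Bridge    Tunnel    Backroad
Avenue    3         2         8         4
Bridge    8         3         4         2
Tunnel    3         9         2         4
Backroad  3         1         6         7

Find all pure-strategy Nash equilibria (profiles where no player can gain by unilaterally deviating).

Pure-strategy Nash equilibria: (Avenue, Tunnel), (Bridge, Avenue), (Backroad, Backroad)

Check each profile: it is a Nash equilibrium iff no player can strictly gain by switching unilaterally.
(Avenue, Avenue): Driver A can switch to Bridge (1 → 4). Not NE.
(Avenue, Bridge): Driver A can switch to Backroad (5 → 9). Not NE.
(Avenue, Tunnel): Driver A gets 7, best alternative 5; Driver B gets 8, best alternative 4. No profitable deviation — NE.
(Avenue, Backroad): Driver A can switch to Backroad (4 → 5). Not NE.
(Bridge, Avenue): Driver A gets 4, best alternative 2; Driver B gets 8, best alternative 4. No profitable deviation — NE.
(Bridge, Bridge): Driver A can switch to Avenue (0 → 5). Not NE.
(Bridge, Tunnel): Driver A can switch to Avenue (5 → 7). Not NE.
(Bridge, Backroad): Driver A can switch to Avenue (1 → 4). Not NE.
(Backroad, Backroad): Driver A gets 5, best alternative 4; Driver B gets 7, best alternative 6. No profitable deviation — NE.
(The remaining 7 profiles each have a profitable deviation by the same check.)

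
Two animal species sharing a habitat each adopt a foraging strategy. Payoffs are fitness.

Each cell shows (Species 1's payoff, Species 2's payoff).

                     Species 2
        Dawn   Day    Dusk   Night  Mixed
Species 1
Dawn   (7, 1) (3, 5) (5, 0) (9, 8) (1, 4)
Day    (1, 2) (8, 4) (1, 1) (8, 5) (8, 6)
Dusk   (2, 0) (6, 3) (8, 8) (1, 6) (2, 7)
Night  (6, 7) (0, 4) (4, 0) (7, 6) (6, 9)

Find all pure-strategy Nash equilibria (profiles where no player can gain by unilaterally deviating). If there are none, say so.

For each strategy profile, look for a profitable unilateral deviation.
(Dawn, Dawn): Species 2 can switch to Day (1 → 5). Not NE.
(Dawn, Day): Species 1 can switch to Day (3 → 8). Not NE.
(Dawn, Dusk): Species 1 can switch to Dusk (5 → 8). Not NE.
(Dawn, Night): Species 1 gets 9, best alternative 8; Species 2 gets 8, best alternative 5. No profitable deviation — NE.
(Dawn, Mixed): Species 1 can switch to Day (1 → 8). Not NE.
(Day, Dawn): Species 1 can switch to Dawn (1 → 7). Not NE.
(Day, Day): Species 2 can switch to Night (4 → 5). Not NE.
(Day, Dusk): Species 1 can switch to Dawn (1 → 5). Not NE.
(Day, Night): Species 1 can switch to Dawn (8 → 9). Not NE.
(Day, Mixed): Species 1 gets 8, best alternative 6; Species 2 gets 6, best alternative 5. No profitable deviation — NE.
(Dusk, Dusk): Species 1 gets 8, best alternative 5; Species 2 gets 8, best alternative 7. No profitable deviation — NE.
(The remaining 9 profiles each have a profitable deviation by the same check.)

(Dawn, Night) and (Day, Mixed) and (Dusk, Dusk)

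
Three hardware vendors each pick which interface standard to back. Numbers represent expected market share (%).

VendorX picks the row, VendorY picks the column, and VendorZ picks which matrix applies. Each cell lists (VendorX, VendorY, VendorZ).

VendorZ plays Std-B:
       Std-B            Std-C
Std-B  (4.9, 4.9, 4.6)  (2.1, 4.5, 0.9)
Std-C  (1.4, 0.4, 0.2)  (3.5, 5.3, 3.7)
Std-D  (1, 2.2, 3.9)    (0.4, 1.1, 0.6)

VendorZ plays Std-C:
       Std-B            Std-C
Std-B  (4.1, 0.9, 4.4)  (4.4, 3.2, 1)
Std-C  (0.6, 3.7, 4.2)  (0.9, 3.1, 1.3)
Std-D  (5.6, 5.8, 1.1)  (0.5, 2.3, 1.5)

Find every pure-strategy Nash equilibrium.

VendorX against (Std-B, Std-B): payoffs 4.9, 1.4, 1 → best response Std-B.
VendorX against (Std-B, Std-C): payoffs 4.1, 0.6, 5.6 → best response Std-D.
VendorX against (Std-C, Std-B): payoffs 2.1, 3.5, 0.4 → best response Std-C.
VendorX against (Std-C, Std-C): payoffs 4.4, 0.9, 0.5 → best response Std-B.
VendorY against (Std-B, Std-B): payoffs 4.9, 4.5 → best response Std-B.
VendorY against (Std-B, Std-C): payoffs 0.9, 3.2 → best response Std-C.
VendorY against (Std-C, Std-B): payoffs 0.4, 5.3 → best response Std-C.
VendorY against (Std-C, Std-C): payoffs 3.7, 3.1 → best response Std-B.
VendorY against (Std-D, Std-B): payoffs 2.2, 1.1 → best response Std-B.
VendorY against (Std-D, Std-C): payoffs 5.8, 2.3 → best response Std-B.
VendorZ against (Std-B, Std-B): payoffs 4.6, 4.4 → best response Std-B.
VendorZ against (Std-B, Std-C): payoffs 0.9, 1 → best response Std-C.
VendorZ against (Std-C, Std-B): payoffs 0.2, 4.2 → best response Std-C.
VendorZ against (Std-C, Std-C): payoffs 3.7, 1.3 → best response Std-B.
VendorZ against (Std-D, Std-B): payoffs 3.9, 1.1 → best response Std-B.
VendorZ against (Std-D, Std-C): payoffs 0.6, 1.5 → best response Std-C.
Mutual best responses: (Std-B, Std-B, Std-B); (Std-B, Std-C, Std-C); (Std-C, Std-C, Std-B).

(Std-B, Std-B, Std-B), (Std-B, Std-C, Std-C), (Std-C, Std-C, Std-B)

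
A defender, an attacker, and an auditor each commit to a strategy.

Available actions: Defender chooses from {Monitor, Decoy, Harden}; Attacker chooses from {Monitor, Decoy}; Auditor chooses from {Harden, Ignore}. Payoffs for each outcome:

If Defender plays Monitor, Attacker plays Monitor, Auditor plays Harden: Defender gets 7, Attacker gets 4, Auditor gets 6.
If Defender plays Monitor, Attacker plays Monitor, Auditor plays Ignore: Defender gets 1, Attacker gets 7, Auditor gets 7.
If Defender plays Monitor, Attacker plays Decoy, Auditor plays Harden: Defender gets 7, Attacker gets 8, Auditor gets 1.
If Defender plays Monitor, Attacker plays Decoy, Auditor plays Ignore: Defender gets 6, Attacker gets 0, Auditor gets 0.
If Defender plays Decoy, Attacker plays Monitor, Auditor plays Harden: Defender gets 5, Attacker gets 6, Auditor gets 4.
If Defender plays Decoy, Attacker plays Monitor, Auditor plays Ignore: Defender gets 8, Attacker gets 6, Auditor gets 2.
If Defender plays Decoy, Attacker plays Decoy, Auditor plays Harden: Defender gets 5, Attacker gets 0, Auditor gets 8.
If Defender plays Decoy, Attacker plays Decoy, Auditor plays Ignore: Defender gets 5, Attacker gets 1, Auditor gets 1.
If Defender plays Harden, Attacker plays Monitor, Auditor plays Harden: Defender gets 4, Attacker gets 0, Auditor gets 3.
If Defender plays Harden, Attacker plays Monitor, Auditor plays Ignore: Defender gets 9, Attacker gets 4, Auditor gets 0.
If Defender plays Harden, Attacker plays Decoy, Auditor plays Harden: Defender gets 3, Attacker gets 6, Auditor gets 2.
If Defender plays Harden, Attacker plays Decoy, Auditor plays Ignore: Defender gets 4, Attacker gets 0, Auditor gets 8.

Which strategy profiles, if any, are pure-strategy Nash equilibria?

For each strategy profile, look for a profitable unilateral deviation.
(Monitor, Monitor, Harden): Attacker can switch to Decoy (4 → 8). Not NE.
(Monitor, Monitor, Ignore): Defender can switch to Decoy (1 → 8). Not NE.
(Monitor, Decoy, Harden): Defender gets 7, best alternative 5; Attacker gets 8, best alternative 4; Auditor gets 1, best alternative 0. No profitable deviation — NE.
(Monitor, Decoy, Ignore): Attacker can switch to Monitor (0 → 7). Not NE.
(Decoy, Monitor, Harden): Defender can switch to Monitor (5 → 7). Not NE.
(Decoy, Monitor, Ignore): Defender can switch to Harden (8 → 9). Not NE.
(Decoy, Decoy, Harden): Defender can switch to Monitor (5 → 7). Not NE.
(Decoy, Decoy, Ignore): Defender can switch to Monitor (5 → 6). Not NE.
(Harden, Monitor, Harden): Defender can switch to Monitor (4 → 7). Not NE.
(The remaining 3 profiles each have a profitable deviation by the same check.)

The unique pure-strategy Nash equilibrium is (Monitor, Decoy, Harden).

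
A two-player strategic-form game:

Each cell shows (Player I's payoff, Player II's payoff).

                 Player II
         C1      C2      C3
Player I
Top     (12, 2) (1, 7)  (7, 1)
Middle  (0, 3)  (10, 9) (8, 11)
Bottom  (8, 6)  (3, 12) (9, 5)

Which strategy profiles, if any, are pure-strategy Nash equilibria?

(Top, C1): Player II can switch to C2 (2 → 7). Not NE.
(Top, C2): Player I can switch to Middle (1 → 10). Not NE.
(Top, C3): Player I can switch to Middle (7 → 8). Not NE.
(Middle, C1): Player I can switch to Top (0 → 12). Not NE.
(Middle, C2): Player II can switch to C3 (9 → 11). Not NE.
(Middle, C3): Player I can switch to Bottom (8 → 9). Not NE.
(Bottom, C1): Player I can switch to Top (8 → 12). Not NE.
(Bottom, C2): Player I can switch to Middle (3 → 10). Not NE.
(Bottom, C3): Player II can switch to C1 (5 → 6). Not NE.

No pure-strategy Nash equilibrium.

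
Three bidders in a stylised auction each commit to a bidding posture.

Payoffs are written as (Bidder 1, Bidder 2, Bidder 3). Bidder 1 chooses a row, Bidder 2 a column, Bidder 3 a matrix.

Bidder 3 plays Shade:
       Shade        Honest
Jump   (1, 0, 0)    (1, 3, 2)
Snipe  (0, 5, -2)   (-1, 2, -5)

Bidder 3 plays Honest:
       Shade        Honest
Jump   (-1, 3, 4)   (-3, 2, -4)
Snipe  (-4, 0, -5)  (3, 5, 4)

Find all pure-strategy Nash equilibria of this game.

(Jump, Shade, Honest), (Jump, Honest, Shade), (Snipe, Honest, Honest)

(Jump, Shade, Shade): Bidder 2 can switch to Honest (0 → 3). Not NE.
(Jump, Shade, Honest): Bidder 1 gets -1, best alternative -4; Bidder 2 gets 3, best alternative 2; Bidder 3 gets 4, best alternative 0. No profitable deviation — NE.
(Jump, Honest, Shade): Bidder 1 gets 1, best alternative -1; Bidder 2 gets 3, best alternative 0; Bidder 3 gets 2, best alternative -4. No profitable deviation — NE.
(Jump, Honest, Honest): Bidder 1 can switch to Snipe (-3 → 3). Not NE.
(Snipe, Shade, Shade): Bidder 1 can switch to Jump (0 → 1). Not NE.
(Snipe, Shade, Honest): Bidder 1 can switch to Jump (-4 → -1). Not NE.
(Snipe, Honest, Shade): Bidder 1 can switch to Jump (-1 → 1). Not NE.
(Snipe, Honest, Honest): Bidder 1 gets 3, best alternative -3; Bidder 2 gets 5, best alternative 0; Bidder 3 gets 4, best alternative -5. No profitable deviation — NE.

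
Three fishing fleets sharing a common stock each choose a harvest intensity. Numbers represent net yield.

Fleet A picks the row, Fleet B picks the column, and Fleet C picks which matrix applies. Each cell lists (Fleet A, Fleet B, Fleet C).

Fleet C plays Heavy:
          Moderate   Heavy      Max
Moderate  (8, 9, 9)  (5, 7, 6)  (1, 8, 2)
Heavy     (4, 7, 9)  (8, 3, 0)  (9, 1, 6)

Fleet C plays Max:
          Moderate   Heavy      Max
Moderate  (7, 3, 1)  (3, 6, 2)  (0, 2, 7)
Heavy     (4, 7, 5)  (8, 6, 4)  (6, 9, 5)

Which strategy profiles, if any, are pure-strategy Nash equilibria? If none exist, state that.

Fleet A against (Moderate, Heavy): payoffs 8, 4 → best response Moderate.
Fleet A against (Moderate, Max): payoffs 7, 4 → best response Moderate.
Fleet A against (Heavy, Heavy): payoffs 5, 8 → best response Heavy.
Fleet A against (Heavy, Max): payoffs 3, 8 → best response Heavy.
Fleet A against (Max, Heavy): payoffs 1, 9 → best response Heavy.
Fleet A against (Max, Max): payoffs 0, 6 → best response Heavy.
Fleet B against (Moderate, Heavy): payoffs 9, 7, 8 → best response Moderate.
Fleet B against (Moderate, Max): payoffs 3, 6, 2 → best response Heavy.
Fleet B against (Heavy, Heavy): payoffs 7, 3, 1 → best response Moderate.
Fleet B against (Heavy, Max): payoffs 7, 6, 9 → best response Max.
Fleet C against (Moderate, Moderate): payoffs 9, 1 → best response Heavy.
Fleet C against (Moderate, Heavy): payoffs 6, 2 → best response Heavy.
Fleet C against (Moderate, Max): payoffs 2, 7 → best response Max.
Fleet C against (Heavy, Moderate): payoffs 9, 5 → best response Heavy.
Fleet C against (Heavy, Heavy): payoffs 0, 4 → best response Max.
Fleet C against (Heavy, Max): payoffs 6, 5 → best response Heavy.
Mutual best responses: (Moderate, Moderate, Heavy).

(Moderate, Moderate, Heavy)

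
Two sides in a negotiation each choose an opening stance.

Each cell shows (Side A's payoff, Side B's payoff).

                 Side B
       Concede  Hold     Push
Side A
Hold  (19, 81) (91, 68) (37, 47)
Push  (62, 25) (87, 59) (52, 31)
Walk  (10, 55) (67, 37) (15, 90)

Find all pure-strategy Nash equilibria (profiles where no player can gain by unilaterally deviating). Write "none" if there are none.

(Hold, Concede): Side A can switch to Push (19 → 62). Not NE.
(Hold, Hold): Side B can switch to Concede (68 → 81). Not NE.
(Hold, Push): Side A can switch to Push (37 → 52). Not NE.
(Push, Concede): Side B can switch to Hold (25 → 59). Not NE.
(Push, Hold): Side A can switch to Hold (87 → 91). Not NE.
(Push, Push): Side B can switch to Hold (31 → 59). Not NE.
(The remaining 3 profiles each have a profitable deviation by the same check.)

There is no pure-strategy Nash equilibrium.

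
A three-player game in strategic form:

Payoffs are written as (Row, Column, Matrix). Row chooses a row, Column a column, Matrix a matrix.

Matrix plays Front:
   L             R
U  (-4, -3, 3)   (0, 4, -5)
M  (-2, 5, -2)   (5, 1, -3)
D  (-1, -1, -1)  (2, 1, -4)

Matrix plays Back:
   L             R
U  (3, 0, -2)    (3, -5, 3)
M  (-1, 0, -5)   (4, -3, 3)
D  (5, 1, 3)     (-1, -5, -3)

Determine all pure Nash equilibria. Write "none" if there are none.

(U, L, Front): Row can switch to M (-4 → -2). Not NE.
(U, L, Back): Row can switch to D (3 → 5). Not NE.
(U, R, Front): Row can switch to M (0 → 5). Not NE.
(U, R, Back): Row can switch to M (3 → 4). Not NE.
(M, L, Front): Row can switch to D (-2 → -1). Not NE.
(M, L, Back): Row can switch to U (-1 → 3). Not NE.
(M, R, Front): Column can switch to L (1 → 5). Not NE.
(M, R, Back): Column can switch to L (-3 → 0). Not NE.
(D, L, Front): Column can switch to R (-1 → 1). Not NE.
(D, L, Back): Row gets 5, best alternative 3; Column gets 1, best alternative -5; Matrix gets 3, best alternative -1. No profitable deviation — NE.
(D, R, Front): Row can switch to M (2 → 5). Not NE.
(D, R, Back): Row can switch to U (-1 → 3). Not NE.

(D, L, Back)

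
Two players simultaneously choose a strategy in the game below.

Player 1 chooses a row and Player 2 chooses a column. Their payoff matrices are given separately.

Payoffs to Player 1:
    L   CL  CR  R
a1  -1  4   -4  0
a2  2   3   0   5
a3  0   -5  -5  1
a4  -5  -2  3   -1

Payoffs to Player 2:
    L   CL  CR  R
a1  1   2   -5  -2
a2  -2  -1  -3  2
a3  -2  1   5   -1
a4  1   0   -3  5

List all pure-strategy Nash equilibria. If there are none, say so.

Player 1 against L: payoffs -1, 2, 0, -5 → best response a2.
Player 1 against CL: payoffs 4, 3, -5, -2 → best response a1.
Player 1 against CR: payoffs -4, 0, -5, 3 → best response a4.
Player 1 against R: payoffs 0, 5, 1, -1 → best response a2.
Player 2 against a1: payoffs 1, 2, -5, -2 → best response CL.
Player 2 against a2: payoffs -2, -1, -3, 2 → best response R.
Player 2 against a3: payoffs -2, 1, 5, -1 → best response CR.
Player 2 against a4: payoffs 1, 0, -3, 5 → best response R.
Mutual best responses: (a1, CL); (a2, R).

Pure-strategy Nash equilibria: (a1, CL) and (a2, R)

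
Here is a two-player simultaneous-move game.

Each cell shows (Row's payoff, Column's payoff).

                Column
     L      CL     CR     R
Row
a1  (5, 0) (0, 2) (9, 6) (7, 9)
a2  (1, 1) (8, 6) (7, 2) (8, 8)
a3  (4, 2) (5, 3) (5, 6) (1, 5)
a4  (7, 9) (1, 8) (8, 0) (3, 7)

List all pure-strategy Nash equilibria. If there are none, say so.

The pure Nash equilibria are (a2, R) and (a4, L).

(a1, L): Row can switch to a4 (5 → 7). Not NE.
(a1, CL): Row can switch to a2 (0 → 8). Not NE.
(a1, CR): Column can switch to R (6 → 9). Not NE.
(a1, R): Row can switch to a2 (7 → 8). Not NE.
(a2, L): Row can switch to a1 (1 → 5). Not NE.
(a2, CL): Column can switch to R (6 → 8). Not NE.
(a2, CR): Row can switch to a1 (7 → 9). Not NE.
(a2, R): Row gets 8, best alternative 7; Column gets 8, best alternative 6. No profitable deviation — NE.
(a3, L): Row can switch to a1 (4 → 5). Not NE.
(a3, CL): Row can switch to a2 (5 → 8). Not NE.
(a3, CR): Row can switch to a1 (5 → 9). Not NE.
(a4, L): Row gets 7, best alternative 5; Column gets 9, best alternative 8. No profitable deviation — NE.
(The remaining 4 profiles each have a profitable deviation by the same check.)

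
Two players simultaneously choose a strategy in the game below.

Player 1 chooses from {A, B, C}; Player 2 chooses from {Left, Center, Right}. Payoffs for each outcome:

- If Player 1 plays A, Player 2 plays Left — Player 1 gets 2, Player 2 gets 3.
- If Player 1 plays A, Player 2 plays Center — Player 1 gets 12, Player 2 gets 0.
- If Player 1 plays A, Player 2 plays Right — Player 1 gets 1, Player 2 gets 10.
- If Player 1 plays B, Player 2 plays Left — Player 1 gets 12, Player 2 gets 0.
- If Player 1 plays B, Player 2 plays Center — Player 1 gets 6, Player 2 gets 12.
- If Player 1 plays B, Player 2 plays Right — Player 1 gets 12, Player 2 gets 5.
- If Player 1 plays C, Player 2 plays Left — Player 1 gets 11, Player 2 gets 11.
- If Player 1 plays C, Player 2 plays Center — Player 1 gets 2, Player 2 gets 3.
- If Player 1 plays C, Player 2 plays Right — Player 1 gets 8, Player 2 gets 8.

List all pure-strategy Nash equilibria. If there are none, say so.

There is no pure-strategy Nash equilibrium.

Player 1 against Left: payoffs 2, 12, 11 → best response B.
Player 1 against Center: payoffs 12, 6, 2 → best response A.
Player 1 against Right: payoffs 1, 12, 8 → best response B.
Player 2 against A: payoffs 3, 0, 10 → best response Right.
Player 2 against B: payoffs 0, 12, 5 → best response Center.
Player 2 against C: payoffs 11, 3, 8 → best response Left.
No profile is a mutual best response for all players.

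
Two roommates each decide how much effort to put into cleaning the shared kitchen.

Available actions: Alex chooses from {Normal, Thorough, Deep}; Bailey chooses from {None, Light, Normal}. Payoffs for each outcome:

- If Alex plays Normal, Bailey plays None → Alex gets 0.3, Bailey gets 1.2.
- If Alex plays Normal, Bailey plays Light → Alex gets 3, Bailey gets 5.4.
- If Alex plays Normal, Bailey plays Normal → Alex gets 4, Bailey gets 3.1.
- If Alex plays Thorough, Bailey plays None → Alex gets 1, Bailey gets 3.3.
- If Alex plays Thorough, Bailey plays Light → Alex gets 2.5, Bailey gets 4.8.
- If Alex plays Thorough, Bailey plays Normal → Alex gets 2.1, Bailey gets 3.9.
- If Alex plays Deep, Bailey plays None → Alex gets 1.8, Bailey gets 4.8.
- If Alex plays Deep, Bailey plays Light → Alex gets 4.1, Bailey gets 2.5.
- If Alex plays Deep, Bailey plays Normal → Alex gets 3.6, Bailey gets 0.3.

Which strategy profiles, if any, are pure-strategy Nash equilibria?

Pure NE: (Deep, None)

Alex against None: payoffs 0.3, 1, 1.8 → best response Deep.
Alex against Light: payoffs 3, 2.5, 4.1 → best response Deep.
Alex against Normal: payoffs 4, 2.1, 3.6 → best response Normal.
Bailey against Normal: payoffs 1.2, 5.4, 3.1 → best response Light.
Bailey against Thorough: payoffs 3.3, 4.8, 3.9 → best response Light.
Bailey against Deep: payoffs 4.8, 2.5, 0.3 → best response None.
Mutual best responses: (Deep, None).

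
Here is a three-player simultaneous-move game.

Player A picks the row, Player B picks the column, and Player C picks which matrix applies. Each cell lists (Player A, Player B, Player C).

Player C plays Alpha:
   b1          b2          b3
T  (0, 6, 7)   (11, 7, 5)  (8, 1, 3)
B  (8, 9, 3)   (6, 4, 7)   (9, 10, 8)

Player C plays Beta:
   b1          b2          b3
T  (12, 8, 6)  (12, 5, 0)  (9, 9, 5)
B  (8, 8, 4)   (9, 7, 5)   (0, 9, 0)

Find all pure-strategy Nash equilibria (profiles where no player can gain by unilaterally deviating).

(T, b1, Alpha): Player A can switch to B (0 → 8). Not NE.
(T, b1, Beta): Player B can switch to b3 (8 → 9). Not NE.
(T, b2, Alpha): Player A gets 11, best alternative 6; Player B gets 7, best alternative 6; Player C gets 5, best alternative 0. No profitable deviation — NE.
(T, b2, Beta): Player B can switch to b1 (5 → 8). Not NE.
(T, b3, Alpha): Player A can switch to B (8 → 9). Not NE.
(T, b3, Beta): Player A gets 9, best alternative 0; Player B gets 9, best alternative 8; Player C gets 5, best alternative 3. No profitable deviation — NE.
(B, b1, Alpha): Player B can switch to b3 (9 → 10). Not NE.
(B, b1, Beta): Player A can switch to T (8 → 12). Not NE.
(B, b2, Alpha): Player A can switch to T (6 → 11). Not NE.
(B, b2, Beta): Player A can switch to T (9 → 12). Not NE.
(B, b3, Alpha): Player A gets 9, best alternative 8; Player B gets 10, best alternative 9; Player C gets 8, best alternative 0. No profitable deviation — NE.
(B, b3, Beta): Player A can switch to T (0 → 9). Not NE.

The pure Nash equilibria are (T, b2, Alpha) and (T, b3, Beta) and (B, b3, Alpha).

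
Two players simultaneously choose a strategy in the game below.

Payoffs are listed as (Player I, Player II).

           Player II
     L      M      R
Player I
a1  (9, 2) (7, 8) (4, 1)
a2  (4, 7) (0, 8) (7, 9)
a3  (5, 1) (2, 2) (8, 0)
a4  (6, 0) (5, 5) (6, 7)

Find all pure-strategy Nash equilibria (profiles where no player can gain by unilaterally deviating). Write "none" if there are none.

The unique pure-strategy Nash equilibrium is (a1, M).

Player I against L: payoffs 9, 4, 5, 6 → best response a1.
Player I against M: payoffs 7, 0, 2, 5 → best response a1.
Player I against R: payoffs 4, 7, 8, 6 → best response a3.
Player II against a1: payoffs 2, 8, 1 → best response M.
Player II against a2: payoffs 7, 8, 9 → best response R.
Player II against a3: payoffs 1, 2, 0 → best response M.
Player II against a4: payoffs 0, 5, 7 → best response R.
Mutual best responses: (a1, M).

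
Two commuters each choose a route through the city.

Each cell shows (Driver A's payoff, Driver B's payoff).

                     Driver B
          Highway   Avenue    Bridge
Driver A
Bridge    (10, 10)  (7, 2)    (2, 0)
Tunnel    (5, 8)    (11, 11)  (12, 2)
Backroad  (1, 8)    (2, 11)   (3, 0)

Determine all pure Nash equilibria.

Driver A against Highway: payoffs 10, 5, 1 → best response Bridge.
Driver A against Avenue: payoffs 7, 11, 2 → best response Tunnel.
Driver A against Bridge: payoffs 2, 12, 3 → best response Tunnel.
Driver B against Bridge: payoffs 10, 2, 0 → best response Highway.
Driver B against Tunnel: payoffs 8, 11, 2 → best response Avenue.
Driver B against Backroad: payoffs 8, 11, 0 → best response Avenue.
Mutual best responses: (Bridge, Highway); (Tunnel, Avenue).

Pure-strategy Nash equilibria: (Bridge, Highway) and (Tunnel, Avenue)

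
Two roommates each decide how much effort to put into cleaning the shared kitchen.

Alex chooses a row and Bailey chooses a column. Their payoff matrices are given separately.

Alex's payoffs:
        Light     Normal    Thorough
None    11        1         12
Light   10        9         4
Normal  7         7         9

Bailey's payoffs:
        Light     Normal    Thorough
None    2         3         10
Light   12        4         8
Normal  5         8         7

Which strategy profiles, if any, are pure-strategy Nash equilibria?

Alex against Light: payoffs 11, 10, 7 → best response None.
Alex against Normal: payoffs 1, 9, 7 → best response Light.
Alex against Thorough: payoffs 12, 4, 9 → best response None.
Bailey against None: payoffs 2, 3, 10 → best response Thorough.
Bailey against Light: payoffs 12, 4, 8 → best response Light.
Bailey against Normal: payoffs 5, 8, 7 → best response Normal.
Mutual best responses: (None, Thorough).

(None, Thorough)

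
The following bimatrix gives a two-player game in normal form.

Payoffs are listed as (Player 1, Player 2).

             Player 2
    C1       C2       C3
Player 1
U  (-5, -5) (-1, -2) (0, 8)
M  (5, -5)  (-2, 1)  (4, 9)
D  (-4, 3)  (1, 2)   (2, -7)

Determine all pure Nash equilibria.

Player 1 against C1: payoffs -5, 5, -4 → best response M.
Player 1 against C2: payoffs -1, -2, 1 → best response D.
Player 1 against C3: payoffs 0, 4, 2 → best response M.
Player 2 against U: payoffs -5, -2, 8 → best response C3.
Player 2 against M: payoffs -5, 1, 9 → best response C3.
Player 2 against D: payoffs 3, 2, -7 → best response C1.
Mutual best responses: (M, C3).

Pure NE: (M, C3)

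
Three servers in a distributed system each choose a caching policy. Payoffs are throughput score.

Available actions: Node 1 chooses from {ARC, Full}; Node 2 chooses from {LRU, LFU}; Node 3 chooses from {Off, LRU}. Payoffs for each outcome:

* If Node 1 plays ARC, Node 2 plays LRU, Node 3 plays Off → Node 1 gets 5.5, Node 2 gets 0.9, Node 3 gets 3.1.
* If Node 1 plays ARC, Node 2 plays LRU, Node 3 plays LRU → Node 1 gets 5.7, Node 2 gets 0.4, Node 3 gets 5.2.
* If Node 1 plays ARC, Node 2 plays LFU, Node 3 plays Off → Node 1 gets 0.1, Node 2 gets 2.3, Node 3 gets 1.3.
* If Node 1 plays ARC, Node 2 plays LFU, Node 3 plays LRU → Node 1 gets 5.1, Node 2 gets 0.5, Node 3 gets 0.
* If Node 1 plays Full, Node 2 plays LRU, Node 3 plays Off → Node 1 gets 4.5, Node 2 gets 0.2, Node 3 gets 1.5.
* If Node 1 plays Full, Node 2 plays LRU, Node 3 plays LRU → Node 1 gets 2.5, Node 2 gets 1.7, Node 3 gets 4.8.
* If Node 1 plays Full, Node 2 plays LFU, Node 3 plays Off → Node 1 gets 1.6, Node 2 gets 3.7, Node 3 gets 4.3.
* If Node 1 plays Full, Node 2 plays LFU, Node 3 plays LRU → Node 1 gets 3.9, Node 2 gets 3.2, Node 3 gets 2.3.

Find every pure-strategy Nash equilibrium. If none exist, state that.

Check each profile: it is a Nash equilibrium iff no player can strictly gain by switching unilaterally.
(ARC, LRU, Off): Node 2 can switch to LFU (0.9 → 2.3). Not NE.
(ARC, LRU, LRU): Node 2 can switch to LFU (0.4 → 0.5). Not NE.
(ARC, LFU, Off): Node 1 can switch to Full (0.1 → 1.6). Not NE.
(ARC, LFU, LRU): Node 3 can switch to Off (0 → 1.3). Not NE.
(Full, LRU, Off): Node 1 can switch to ARC (4.5 → 5.5). Not NE.
(Full, LRU, LRU): Node 1 can switch to ARC (2.5 → 5.7). Not NE.
(Full, LFU, Off): Node 1 gets 1.6, best alternative 0.1; Node 2 gets 3.7, best alternative 0.2; Node 3 gets 4.3, best alternative 2.3. No profitable deviation — NE.
(The remaining 1 profile has a profitable deviation by the same check.)

Pure NE: (Full, LFU, Off)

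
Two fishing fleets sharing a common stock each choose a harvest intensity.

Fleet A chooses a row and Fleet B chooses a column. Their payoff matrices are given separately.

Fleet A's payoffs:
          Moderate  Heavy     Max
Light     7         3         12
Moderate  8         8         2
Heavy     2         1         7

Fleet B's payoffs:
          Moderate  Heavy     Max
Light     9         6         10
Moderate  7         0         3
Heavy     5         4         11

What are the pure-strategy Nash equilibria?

Fleet A against Moderate: payoffs 7, 8, 2 → best response Moderate.
Fleet A against Heavy: payoffs 3, 8, 1 → best response Moderate.
Fleet A against Max: payoffs 12, 2, 7 → best response Light.
Fleet B against Light: payoffs 9, 6, 10 → best response Max.
Fleet B against Moderate: payoffs 7, 0, 3 → best response Moderate.
Fleet B against Heavy: payoffs 5, 4, 11 → best response Max.
Mutual best responses: (Light, Max); (Moderate, Moderate).

Pure-strategy Nash equilibria: (Light, Max) and (Moderate, Moderate)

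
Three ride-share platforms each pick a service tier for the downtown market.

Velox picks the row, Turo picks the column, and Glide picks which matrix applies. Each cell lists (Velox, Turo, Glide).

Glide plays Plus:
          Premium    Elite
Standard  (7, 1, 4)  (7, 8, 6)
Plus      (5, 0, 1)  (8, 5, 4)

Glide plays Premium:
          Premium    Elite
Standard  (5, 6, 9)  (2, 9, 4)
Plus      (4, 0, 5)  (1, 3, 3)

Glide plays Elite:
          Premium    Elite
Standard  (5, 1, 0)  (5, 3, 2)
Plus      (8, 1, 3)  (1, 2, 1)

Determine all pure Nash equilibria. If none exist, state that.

Velox against (Premium, Plus): payoffs 7, 5 → best response Standard.
Velox against (Premium, Premium): payoffs 5, 4 → best response Standard.
Velox against (Premium, Elite): payoffs 5, 8 → best response Plus.
Velox against (Elite, Plus): payoffs 7, 8 → best response Plus.
Velox against (Elite, Premium): payoffs 2, 1 → best response Standard.
Velox against (Elite, Elite): payoffs 5, 1 → best response Standard.
Turo against (Standard, Plus): payoffs 1, 8 → best response Elite.
Turo against (Standard, Premium): payoffs 6, 9 → best response Elite.
Turo against (Standard, Elite): payoffs 1, 3 → best response Elite.
Turo against (Plus, Plus): payoffs 0, 5 → best response Elite.
Turo against (Plus, Premium): payoffs 0, 3 → best response Elite.
Turo against (Plus, Elite): payoffs 1, 2 → best response Elite.
Glide against (Standard, Premium): payoffs 4, 9, 0 → best response Premium.
Glide against (Standard, Elite): payoffs 6, 4, 2 → best response Plus.
Glide against (Plus, Premium): payoffs 1, 5, 3 → best response Premium.
Glide against (Plus, Elite): payoffs 4, 3, 1 → best response Plus.
Mutual best responses: (Plus, Elite, Plus).

(Plus, Elite, Plus)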